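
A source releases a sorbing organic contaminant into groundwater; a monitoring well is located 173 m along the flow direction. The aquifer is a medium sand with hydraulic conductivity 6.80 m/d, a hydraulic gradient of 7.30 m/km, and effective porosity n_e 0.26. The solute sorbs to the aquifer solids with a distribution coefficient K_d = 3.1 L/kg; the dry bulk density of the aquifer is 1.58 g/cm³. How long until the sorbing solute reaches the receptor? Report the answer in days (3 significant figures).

18000 days

Darcy flux q = K·i = 6.80 × 0.0073 = 0.04964 m/d
v = Ki/n = 6.80·0.0073/0.26 = 0.1909 m/d
Retardation R = 1 + ρ_b·K_d/n = 1 + 1.58×3.1/0.26 = 19.84
Contaminant velocity v_c = v/R = 0.1909/19.84 = 0.009624 m/d
t = L/v_c = 173/0.009624 = 17980 d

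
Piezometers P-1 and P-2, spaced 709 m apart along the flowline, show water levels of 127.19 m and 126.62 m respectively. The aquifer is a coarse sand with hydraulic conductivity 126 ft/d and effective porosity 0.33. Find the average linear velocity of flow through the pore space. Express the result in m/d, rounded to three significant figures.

Hydraulic gradient i = (127.19 − 126.62) / 709 = 0.57 / 709 = 8.039e-4
K = 126 ft/d × 0.3048 = 38.40 m/d
Specific discharge q = 38.40 × 8.039e-4 = 0.03088 m/d
v_s = q/n_e = 0.03088/0.33 = 0.09356 m/d

0.0936 m/d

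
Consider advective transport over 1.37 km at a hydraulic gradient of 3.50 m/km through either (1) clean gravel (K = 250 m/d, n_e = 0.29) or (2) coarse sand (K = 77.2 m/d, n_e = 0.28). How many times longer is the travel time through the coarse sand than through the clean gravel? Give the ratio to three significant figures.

3.13

Unit 1 (clean gravel): v = 250×0.0035/0.29 = 3.017 m/d, t = 1370/3.017 = 454.1 d
Unit 2 (coarse sand): v = 77.2×0.0035/0.28 = 0.9650 m/d, t = 1370/0.9650 = 1420 d
t(coarse sand) / t(clean gravel) = 1420/454.1 = 3.13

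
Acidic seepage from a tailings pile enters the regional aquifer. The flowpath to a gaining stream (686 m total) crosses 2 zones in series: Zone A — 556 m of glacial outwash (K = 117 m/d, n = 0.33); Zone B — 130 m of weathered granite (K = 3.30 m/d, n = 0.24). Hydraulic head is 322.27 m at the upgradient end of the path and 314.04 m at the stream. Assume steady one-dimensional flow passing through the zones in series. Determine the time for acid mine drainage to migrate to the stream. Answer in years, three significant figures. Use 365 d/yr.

3.15 years

Total head drop ΔH = 322.27 − 314.04 = 8.23 m
Steady 1-D flow in series ⇒ the Darcy flux q is identical in every zone and the zone head losses add (resistances L/K in series).
Σ(L/K) = 556/117 + 130/3.30 = 4.752 + 39.39 = 44.15 d
q = ΔH / Σ(L/K) = 8.23 / 44.15 = 0.1864 m/d (same in every zone)
Zone A: v = q/n = 0.1864/0.33 = 0.5649 m/d → t_A = 556/0.5649 = 984.2 d
Zone B: v = q/n = 0.1864/0.24 = 0.7768 m/d → t_B = 130/0.7768 = 167.4 d
Total t = 984.2 + 167.4 = 1152 d
   = 1152 / 365 = 3.15 yr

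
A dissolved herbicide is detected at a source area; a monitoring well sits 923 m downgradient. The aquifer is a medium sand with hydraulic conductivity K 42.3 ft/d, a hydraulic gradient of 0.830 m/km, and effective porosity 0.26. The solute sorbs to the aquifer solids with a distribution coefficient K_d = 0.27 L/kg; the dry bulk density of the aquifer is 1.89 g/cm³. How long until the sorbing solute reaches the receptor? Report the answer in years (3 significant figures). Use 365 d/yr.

K = 42.3 ft/d × 0.3048 = 12.89 m/d
Specific discharge q = 12.89 × 8.3e-4 = 0.01070 m/d
v_s = q/n_e = 0.01070/0.26 = 0.04116 m/d
Retardation R = 1 + ρ_b·K_d/n = 1 + 1.89×0.27/0.26 = 2.963
Contaminant velocity v_c = v/R = 0.04116/2.963 = 0.01389 m/d
t = L/v_c = 923/0.01389 = 66440 d
   = 66440/365 = 182 yr

182 years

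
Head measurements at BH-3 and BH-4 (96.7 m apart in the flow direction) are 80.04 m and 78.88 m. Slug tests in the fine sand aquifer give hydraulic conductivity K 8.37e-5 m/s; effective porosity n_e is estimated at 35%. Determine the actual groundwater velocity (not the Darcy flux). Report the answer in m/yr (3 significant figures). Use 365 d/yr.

Hydraulic gradient i = (80.04 − 78.88) / 96.7 = 1.16 / 96.7 = 0.01200
K = 8.37e-5 m/s × 86400 s/d = 7.232 m/d
Darcy flux q = K·i = 7.232 × 0.01200 = 0.08675 m/d
v_s = q/n_e = 0.08675/0.35 = 0.2479 m/d
   = 0.2479 × 365 = 90.5 m/yr

90.5 m/yr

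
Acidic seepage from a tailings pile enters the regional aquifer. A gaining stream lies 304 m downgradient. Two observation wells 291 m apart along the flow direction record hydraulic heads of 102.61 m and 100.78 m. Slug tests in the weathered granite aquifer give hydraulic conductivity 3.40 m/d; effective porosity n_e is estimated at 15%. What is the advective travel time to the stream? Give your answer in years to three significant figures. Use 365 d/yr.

5.84 years

Hydraulic gradient i = (102.61 − 100.78) / 291 = 1.83 / 291 = 0.006289
Specific discharge q = 3.40 × 0.006289 = 0.02138 m/d
Seepage velocity v = q / n = 0.02138 / 0.15 = 0.1425 m/d
t = L / v = 304 / 0.1425 = 2133 d
   = 2133 / 365 = 5.84 yr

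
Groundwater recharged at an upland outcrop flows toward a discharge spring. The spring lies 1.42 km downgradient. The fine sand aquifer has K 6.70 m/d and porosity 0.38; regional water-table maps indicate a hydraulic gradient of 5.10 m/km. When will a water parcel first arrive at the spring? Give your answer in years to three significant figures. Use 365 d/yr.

Darcy flux q = K·i = 6.70 × 0.0051 = 0.03417 m/d
Average linear velocity = 0.03417 / 0.38 = 0.08992 m/d
L = 1.42 km = 1420 m
t = L / v = 1420 / 0.08992 = 15790 d
   = 15790 / 365 = 43.3 yr

43.3 years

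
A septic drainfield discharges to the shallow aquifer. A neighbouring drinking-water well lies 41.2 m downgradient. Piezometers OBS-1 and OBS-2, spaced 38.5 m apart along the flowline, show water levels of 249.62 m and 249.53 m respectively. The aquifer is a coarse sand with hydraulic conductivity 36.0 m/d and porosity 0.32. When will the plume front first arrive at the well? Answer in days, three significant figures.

157 days

Hydraulic gradient i = (249.62 − 249.53) / 38.5 = 0.09 / 38.5 = 0.002338
Specific discharge q = 36.0 × 0.002338 = 0.08416 m/d
Seepage velocity v = q / n = 0.08416 / 0.32 = 0.2630 m/d
t = L / v = 41.2 / 0.2630 = 156.7 d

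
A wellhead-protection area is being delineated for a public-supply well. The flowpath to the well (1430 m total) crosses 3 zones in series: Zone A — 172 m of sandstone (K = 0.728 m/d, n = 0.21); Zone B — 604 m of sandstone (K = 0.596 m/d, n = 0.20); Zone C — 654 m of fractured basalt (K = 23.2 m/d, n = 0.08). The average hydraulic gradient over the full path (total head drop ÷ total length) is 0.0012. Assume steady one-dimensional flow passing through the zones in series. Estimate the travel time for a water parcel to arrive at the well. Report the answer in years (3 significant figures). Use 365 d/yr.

427 years

For zones in series the flux q is common to all zones; the equivalent conductivity is the harmonic (thickness-weighted) mean, K_eq = L_total / Σ(L_j/K_j).
Σ(L/K) = 172/0.728 + 604/0.596 + 654/23.2 = 236.3 + 1013 + 28.19 = 1278 d
K_eq = L_total / Σ(L/K) = 1430 / 1278 = 1.119 m/d
q = K_eq · i = 1.119 × 0.0012 = 0.001343 m/d (same in every zone)
Zone A: v = q/n = 0.001343/0.21 = 0.006395 m/d → t_A = 172/0.006395 = 26900 d
Zone B: v = q/n = 0.001343/0.20 = 0.006714 m/d → t_B = 604/0.006714 = 89960 d
Zone C: v = q/n = 0.001343/0.08 = 0.01679 m/d → t_C = 654/0.01679 = 38960 d
Total t = 26900 + 89960 + 38960 = 155800 d
   = 155800 / 365 = 427 yr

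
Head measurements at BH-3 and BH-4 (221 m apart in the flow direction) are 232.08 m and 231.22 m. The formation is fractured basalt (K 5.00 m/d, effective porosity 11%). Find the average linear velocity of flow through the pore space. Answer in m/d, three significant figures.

Hydraulic gradient i = (232.08 − 231.22) / 221 = 0.86 / 221 = 0.003891
q = Ki = 5.00 × 0.003891 = 0.01946 m/d
Seepage velocity v = q / n = 0.01946 / 0.11 = 0.1769 m/d

0.177 m/d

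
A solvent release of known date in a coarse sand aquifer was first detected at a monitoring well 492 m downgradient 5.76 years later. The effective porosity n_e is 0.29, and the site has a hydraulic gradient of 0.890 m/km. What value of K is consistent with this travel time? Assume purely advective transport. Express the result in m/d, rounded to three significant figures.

t = 5.76 years = 2102 d
v = L / t = 492 / 2102 = 0.2340 m/d
K = v · n / i = 0.2340 × 0.29 / 8.9e-4 = 76.3 m/d

76.3 m/d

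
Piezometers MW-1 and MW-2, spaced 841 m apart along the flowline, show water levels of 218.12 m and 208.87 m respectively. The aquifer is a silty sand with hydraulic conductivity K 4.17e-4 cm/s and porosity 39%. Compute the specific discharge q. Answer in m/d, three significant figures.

0.00396 m/d

Hydraulic gradient i = (218.12 − 208.87) / 841 = 9.25 / 841 = 0.01100
K = 4.17e-4 cm/s × 864 = 0.3603 m/d
Darcy flux q = K·i = 0.3603 × 0.01100 = 0.003963 m/d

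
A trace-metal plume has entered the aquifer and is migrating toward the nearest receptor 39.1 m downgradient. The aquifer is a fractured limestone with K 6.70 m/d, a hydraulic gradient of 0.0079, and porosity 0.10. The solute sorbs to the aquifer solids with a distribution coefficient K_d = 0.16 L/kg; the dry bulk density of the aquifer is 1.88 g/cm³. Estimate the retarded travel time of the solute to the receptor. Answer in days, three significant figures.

296 days

Darcy flux q = K·i = 6.70 × 0.0079 = 0.05293 m/d
Average linear velocity = 0.05293 / 0.10 = 0.5293 m/d
Retardation R = 1 + ρ_b·K_d/n = 1 + 1.88×0.16/0.10 = 4.008
Contaminant velocity v_c = v/R = 0.5293/4.008 = 0.1321 m/d
t = L/v_c = 39.1/0.1321 = 296.1 d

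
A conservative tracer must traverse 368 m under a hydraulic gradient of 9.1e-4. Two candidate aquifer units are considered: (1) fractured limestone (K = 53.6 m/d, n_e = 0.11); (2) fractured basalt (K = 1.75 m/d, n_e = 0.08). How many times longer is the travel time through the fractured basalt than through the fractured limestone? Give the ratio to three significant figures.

22.3

Unit 1 (fractured limestone): v = 53.6×9.1e-4/0.11 = 0.4434 m/d, t = 368/0.4434 = 829.9 d
Unit 2 (fractured basalt): v = 1.75×9.1e-4/0.08 = 0.01991 m/d, t = 368/0.01991 = 18490 d
t(fractured basalt) / t(fractured limestone) = 18490/829.9 = 22.3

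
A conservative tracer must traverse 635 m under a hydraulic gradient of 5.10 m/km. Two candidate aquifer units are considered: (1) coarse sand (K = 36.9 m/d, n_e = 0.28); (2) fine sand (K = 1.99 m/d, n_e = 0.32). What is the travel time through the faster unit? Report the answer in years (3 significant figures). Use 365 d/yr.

2.59 years

Unit 1 (coarse sand): v = 36.9×0.0051/0.28 = 0.6721 m/d, t = 635/0.6721 = 944.8 d
Unit 2 (fine sand): v = 1.99×0.0051/0.32 = 0.03172 m/d, t = 635/0.03172 = 20020 d
Faster: 944.8 d / 365 = 2.59 yr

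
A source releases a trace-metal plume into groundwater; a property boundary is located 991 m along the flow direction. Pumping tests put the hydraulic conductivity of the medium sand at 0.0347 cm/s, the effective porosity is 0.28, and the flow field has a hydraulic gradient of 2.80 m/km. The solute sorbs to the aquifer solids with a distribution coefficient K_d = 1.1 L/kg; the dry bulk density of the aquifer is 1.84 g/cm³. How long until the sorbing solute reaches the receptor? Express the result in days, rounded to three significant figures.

27200 days

K = 0.0347 cm/s × 864 = 29.98 m/d
Darcy flux q = K·i = 29.98 × 0.0028 = 0.08395 m/d
Seepage velocity v = q / n = 0.08395 / 0.28 = 0.2998 m/d
Retardation R = 1 + ρ_b·K_d/n = 1 + 1.84×1.1/0.28 = 8.229
Contaminant velocity v_c = v/R = 0.2998/8.229 = 0.03643 m/d
t = L/v_c = 991/0.03643 = 27200 d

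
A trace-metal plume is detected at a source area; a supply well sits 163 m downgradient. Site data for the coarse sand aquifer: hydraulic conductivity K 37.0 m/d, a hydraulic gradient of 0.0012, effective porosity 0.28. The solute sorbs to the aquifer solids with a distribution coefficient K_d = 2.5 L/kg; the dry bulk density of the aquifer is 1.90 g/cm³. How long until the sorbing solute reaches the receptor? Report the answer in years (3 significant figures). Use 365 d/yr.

Specific discharge q = 37.0 × 0.0012 = 0.04440 m/d
v = Ki/n = 37.0·0.0012/0.28 = 0.1586 m/d
Retardation R = 1 + ρ_b·K_d/n = 1 + 1.90×2.5/0.28 = 17.96
Contaminant velocity v_c = v/R = 0.1586/17.96 = 0.008827 m/d
t = L/v_c = 163/0.008827 = 18470 d
   = 18470/365 = 50.6 yr

50.6 years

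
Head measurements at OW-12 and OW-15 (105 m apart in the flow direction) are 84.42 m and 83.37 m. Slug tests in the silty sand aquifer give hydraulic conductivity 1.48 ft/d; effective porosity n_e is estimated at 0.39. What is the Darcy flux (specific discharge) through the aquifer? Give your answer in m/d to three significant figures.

0.00451 m/d

Hydraulic gradient i = (84.42 − 83.37) / 105 = 1.05 / 105 = 0.01000
K = 1.48 ft/d × 0.3048 = 0.4511 m/d
Darcy flux q = K·i = 0.4511 × 0.01000 = 0.004511 m/d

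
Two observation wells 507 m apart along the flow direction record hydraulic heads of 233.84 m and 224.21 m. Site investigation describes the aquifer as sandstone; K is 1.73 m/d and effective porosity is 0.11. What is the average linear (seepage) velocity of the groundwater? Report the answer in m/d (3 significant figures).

Hydraulic gradient i = (233.84 − 224.21) / 507 = 9.63 / 507 = 0.01899
Darcy flux q = K·i = 1.73 × 0.01899 = 0.03286 m/d
Average linear velocity = 0.03286 / 0.11 = 0.2987 m/d

0.299 m/d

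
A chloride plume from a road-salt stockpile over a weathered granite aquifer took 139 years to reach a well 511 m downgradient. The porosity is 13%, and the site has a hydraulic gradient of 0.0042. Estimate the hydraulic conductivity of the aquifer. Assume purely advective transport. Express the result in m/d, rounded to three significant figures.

t = 139 years = 50740 d
v = L / t = 511 / 50740 = 0.01007 m/d
K = v · n / i = 0.01007 × 0.13 / 0.0042 = 0.312 m/d

0.312 m/d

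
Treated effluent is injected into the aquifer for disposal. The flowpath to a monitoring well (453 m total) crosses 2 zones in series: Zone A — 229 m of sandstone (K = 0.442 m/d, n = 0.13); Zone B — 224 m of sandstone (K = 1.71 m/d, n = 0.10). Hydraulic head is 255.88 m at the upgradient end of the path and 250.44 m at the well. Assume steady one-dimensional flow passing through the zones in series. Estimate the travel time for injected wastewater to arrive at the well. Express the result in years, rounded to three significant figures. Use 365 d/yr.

17.1 years

Total head drop ΔH = 255.88 − 250.44 = 5.44 m
Steady 1-D flow in series ⇒ the Darcy flux q is identical in every zone and the zone head losses add (resistances L/K in series).
Σ(L/K) = 229/0.442 + 224/1.71 = 518.1 + 131.0 = 649.1 d
q = ΔH / Σ(L/K) = 5.44 / 649.1 = 0.008381 m/d (same in every zone)
Zone A: v = q/n = 0.008381/0.13 = 0.06447 m/d → t_A = 229/0.06447 = 3552 d
Zone B: v = q/n = 0.008381/0.10 = 0.08381 m/d → t_B = 224/0.08381 = 2673 d
Total t = 3552 + 2673 = 6225 d
   = 6225 / 365 = 17.1 yr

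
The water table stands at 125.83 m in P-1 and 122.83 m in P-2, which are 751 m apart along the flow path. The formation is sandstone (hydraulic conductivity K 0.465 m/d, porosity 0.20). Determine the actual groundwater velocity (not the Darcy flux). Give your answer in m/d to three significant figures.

0.00929 m/d

Hydraulic gradient i = (125.83 − 122.83) / 751 = 3.00 / 751 = 0.003995
q = Ki = 0.465 × 0.003995 = 0.001858 m/d
v_s = q/n_e = 0.001858/0.20 = 0.009288 m/d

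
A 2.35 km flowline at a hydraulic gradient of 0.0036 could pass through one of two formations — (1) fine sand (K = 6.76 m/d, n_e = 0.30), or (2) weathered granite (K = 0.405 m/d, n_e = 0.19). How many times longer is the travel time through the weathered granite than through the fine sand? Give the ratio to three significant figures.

Unit 1 (fine sand): v = 6.76×0.0036/0.30 = 0.08112 m/d, t = 2350/0.08112 = 28970 d
Unit 2 (weathered granite): v = 0.405×0.0036/0.19 = 0.007674 m/d, t = 2350/0.007674 = 306200 d
t(weathered granite) / t(fine sand) = 306200/28970 = 10.6

10.6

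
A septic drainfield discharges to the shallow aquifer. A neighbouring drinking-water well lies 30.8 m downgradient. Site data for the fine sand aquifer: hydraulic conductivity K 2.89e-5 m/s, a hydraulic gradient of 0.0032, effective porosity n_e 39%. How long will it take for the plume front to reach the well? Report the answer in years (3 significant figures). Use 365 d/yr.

K = 2.89e-5 m/s × 86400 s/d = 2.497 m/d
Specific discharge q = 2.497 × 0.0032 = 0.007990 m/d
Average linear velocity = 0.007990 / 0.39 = 0.02049 m/d
t = L / v = 30.8 / 0.02049 = 1503 d
   = 1503 / 365 = 4.12 yr

4.12 years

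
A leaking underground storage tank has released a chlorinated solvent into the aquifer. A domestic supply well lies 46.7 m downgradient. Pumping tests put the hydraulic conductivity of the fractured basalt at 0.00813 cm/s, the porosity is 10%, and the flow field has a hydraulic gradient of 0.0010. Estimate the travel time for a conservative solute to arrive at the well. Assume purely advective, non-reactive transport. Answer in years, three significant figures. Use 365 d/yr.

K = 0.00813 cm/s × 864 = 7.024 m/d
Specific discharge q = 7.024 × 0.0010 = 0.007024 m/d
Average linear velocity = 0.007024 / 0.10 = 0.07024 m/d
t = L / v = 46.7 / 0.07024 = 664.8 d
   = 664.8 / 365 = 1.82 yr

1.82 years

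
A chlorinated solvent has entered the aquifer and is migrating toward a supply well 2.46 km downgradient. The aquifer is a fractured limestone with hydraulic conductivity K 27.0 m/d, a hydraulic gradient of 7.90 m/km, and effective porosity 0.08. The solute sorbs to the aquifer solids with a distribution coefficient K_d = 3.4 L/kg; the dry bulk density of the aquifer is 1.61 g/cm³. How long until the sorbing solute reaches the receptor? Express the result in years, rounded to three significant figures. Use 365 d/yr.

175 years

q = Ki = 27.0 × 0.0079 = 0.2133 m/d
v = Ki/n = 27.0·0.0079/0.08 = 2.666 m/d
Retardation R = 1 + ρ_b·K_d/n = 1 + 1.61×3.4/0.08 = 69.43
Contaminant velocity v_c = v/R = 2.666/69.43 = 0.03840 m/d
L = 2.46 km = 2460 m
t = L/v_c = 2460/0.03840 = 64050 d
   = 64050/365 = 175 yr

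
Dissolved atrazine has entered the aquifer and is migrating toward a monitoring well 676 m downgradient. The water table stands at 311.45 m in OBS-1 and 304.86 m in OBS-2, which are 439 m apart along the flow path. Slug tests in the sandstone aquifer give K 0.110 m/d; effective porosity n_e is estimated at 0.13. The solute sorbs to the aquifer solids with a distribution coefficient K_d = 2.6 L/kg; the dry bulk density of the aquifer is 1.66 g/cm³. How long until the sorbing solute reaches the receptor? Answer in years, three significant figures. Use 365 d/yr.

4990 years

Hydraulic gradient i = (311.45 − 304.86) / 439 = 6.59 / 439 = 0.01501
q = Ki = 0.110 × 0.01501 = 0.001651 m/d
v = Ki/n = 0.110·0.01501/0.13 = 0.01270 m/d
Retardation R = 1 + ρ_b·K_d/n = 1 + 1.66×2.6/0.13 = 34.20
Contaminant velocity v_c = v/R = 0.01270/34.20 = 3.714e-4 m/d
t = L/v_c = 676/3.714e-4 = 1.820e6 d
   = 1.820e6/365 = 4990 yr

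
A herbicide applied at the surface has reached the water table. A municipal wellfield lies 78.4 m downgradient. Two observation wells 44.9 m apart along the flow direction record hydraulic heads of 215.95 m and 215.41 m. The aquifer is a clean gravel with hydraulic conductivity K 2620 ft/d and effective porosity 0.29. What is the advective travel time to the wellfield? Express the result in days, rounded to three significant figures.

Hydraulic gradient i = (215.95 − 215.41) / 44.9 = 0.54 / 44.9 = 0.01203
K = 2620 ft/d × 0.3048 = 798.6 m/d
q = Ki = 798.6 × 0.01203 = 9.604 m/d
Seepage velocity v = q / n = 9.604 / 0.29 = 33.12 m/d
t = L / v = 78.4 / 33.12 = 2.367 d

2.37 days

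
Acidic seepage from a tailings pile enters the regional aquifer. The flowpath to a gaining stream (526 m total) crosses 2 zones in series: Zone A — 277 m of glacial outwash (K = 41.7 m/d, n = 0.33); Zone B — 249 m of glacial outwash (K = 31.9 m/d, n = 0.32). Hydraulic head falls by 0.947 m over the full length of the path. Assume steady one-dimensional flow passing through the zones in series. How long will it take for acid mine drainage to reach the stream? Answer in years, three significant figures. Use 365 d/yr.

7.15 years

Steady 1-D flow in series ⇒ the Darcy flux q is identical in every zone and the zone head losses add (resistances L/K in series).
Σ(L/K) = 277/41.7 + 249/31.9 = 6.643 + 7.806 = 14.45 d
q = ΔH / Σ(L/K) = 0.947 / 14.45 = 0.06554 m/d (same in every zone)
Zone A: v = q/n = 0.06554/0.33 = 0.1986 m/d → t_A = 277/0.1986 = 1395 d
Zone B: v = q/n = 0.06554/0.32 = 0.2048 m/d → t_B = 249/0.2048 = 1216 d
Total t = 1395 + 1216 = 2610 d
   = 2610 / 365 = 7.15 yr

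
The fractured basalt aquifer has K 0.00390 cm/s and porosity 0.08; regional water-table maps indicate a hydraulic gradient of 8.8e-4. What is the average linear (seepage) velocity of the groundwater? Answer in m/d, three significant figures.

0.0371 m/d

K = 0.00390 cm/s × 864 = 3.370 m/d
q = Ki = 3.370 × 8.8e-4 = 0.002965 m/d
Seepage velocity v = q / n = 0.002965 / 0.08 = 0.03707 m/d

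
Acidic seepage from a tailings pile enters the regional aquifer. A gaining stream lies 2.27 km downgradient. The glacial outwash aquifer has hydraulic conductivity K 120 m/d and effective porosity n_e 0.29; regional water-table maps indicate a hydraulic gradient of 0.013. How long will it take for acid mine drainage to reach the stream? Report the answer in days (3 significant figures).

Darcy flux q = K·i = 120 × 0.013 = 1.560 m/d
Seepage velocity v = q / n = 1.560 / 0.29 = 5.379 m/d
L = 2.27 km = 2270 m
t = L / v = 2270 / 5.379 = 422.0 d

422 days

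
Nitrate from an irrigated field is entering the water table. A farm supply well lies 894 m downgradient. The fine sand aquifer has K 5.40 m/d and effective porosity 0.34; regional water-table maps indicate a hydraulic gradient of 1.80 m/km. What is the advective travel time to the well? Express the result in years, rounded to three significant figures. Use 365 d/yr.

q = Ki = 5.40 × 0.0018 = 0.009720 m/d
v_s = q/n_e = 0.009720/0.34 = 0.02859 m/d
t = L / v = 894 / 0.02859 = 31270 d
   = 31270 / 365 = 85.7 yr

85.7 years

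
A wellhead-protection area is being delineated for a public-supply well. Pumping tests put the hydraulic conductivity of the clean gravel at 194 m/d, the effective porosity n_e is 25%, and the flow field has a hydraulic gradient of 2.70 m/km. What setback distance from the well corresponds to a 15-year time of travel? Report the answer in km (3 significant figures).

11.5 km

Darcy flux q = K·i = 194 × 0.0027 = 0.5238 m/d
v = Ki/n = 194·0.0027/0.25 = 2.095 m/d
T = 15 yr × 365 = 5475 d
L = v × T = 2.095 × 5475 = 11470 m
   = 11.5 km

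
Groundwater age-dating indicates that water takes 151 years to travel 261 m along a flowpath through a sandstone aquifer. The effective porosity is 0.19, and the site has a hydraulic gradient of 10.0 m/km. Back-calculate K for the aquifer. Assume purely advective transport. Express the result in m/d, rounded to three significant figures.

t = 151 years = 55120 d
v = L / t = 261 / 55120 = 0.004736 m/d
K = v · n / i = 0.004736 × 0.19 / 0.010 = 0.0900 m/d

0.0900 m/d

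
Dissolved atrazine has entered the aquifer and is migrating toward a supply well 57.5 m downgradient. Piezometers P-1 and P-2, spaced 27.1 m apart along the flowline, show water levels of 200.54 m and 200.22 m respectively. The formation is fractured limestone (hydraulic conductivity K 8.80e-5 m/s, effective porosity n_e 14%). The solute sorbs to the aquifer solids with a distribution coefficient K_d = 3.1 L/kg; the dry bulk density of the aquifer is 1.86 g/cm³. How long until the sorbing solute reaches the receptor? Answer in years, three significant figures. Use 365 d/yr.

Hydraulic gradient i = (200.54 − 200.22) / 27.1 = 0.32 / 27.1 = 0.01181
K = 8.80e-5 m/s × 86400 s/d = 7.603 m/d
q = Ki = 7.603 × 0.01181 = 0.08978 m/d
Average linear velocity = 0.08978 / 0.14 = 0.6413 m/d
Retardation R = 1 + ρ_b·K_d/n = 1 + 1.86×3.1/0.14 = 42.19
Contaminant velocity v_c = v/R = 0.6413/42.19 = 0.01520 m/d
t = L/v_c = 57.5/0.01520 = 3783 d
   = 3783/365 = 10.4 yr

10.4 years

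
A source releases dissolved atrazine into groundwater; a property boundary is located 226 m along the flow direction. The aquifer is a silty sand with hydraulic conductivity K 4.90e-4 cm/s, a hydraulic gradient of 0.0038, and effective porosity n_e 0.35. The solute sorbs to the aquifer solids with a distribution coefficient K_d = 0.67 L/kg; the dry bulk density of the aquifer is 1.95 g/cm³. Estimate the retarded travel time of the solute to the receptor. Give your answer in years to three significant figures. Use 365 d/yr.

638 years

K = 4.90e-4 cm/s × 864 = 0.4234 m/d
Specific discharge q = 0.4234 × 0.0038 = 0.001609 m/d
Seepage velocity v = q / n = 0.001609 / 0.35 = 0.004596 m/d
Retardation R = 1 + ρ_b·K_d/n = 1 + 1.95×0.67/0.35 = 4.733
Contaminant velocity v_c = v/R = 0.004596/4.733 = 9.712e-4 m/d
t = L/v_c = 226/9.712e-4 = 232700 d
   = 232700/365 = 638 yr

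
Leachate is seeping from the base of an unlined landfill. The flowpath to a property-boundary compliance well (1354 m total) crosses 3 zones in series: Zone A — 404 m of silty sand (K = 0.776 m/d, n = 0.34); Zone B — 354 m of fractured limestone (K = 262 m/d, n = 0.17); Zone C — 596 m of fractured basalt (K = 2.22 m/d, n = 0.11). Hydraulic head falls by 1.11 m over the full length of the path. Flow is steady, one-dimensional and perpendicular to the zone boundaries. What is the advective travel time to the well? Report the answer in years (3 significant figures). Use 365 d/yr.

Continuity: the same q passes through each zone, so ΔH = q·Σ(L_j/K_j) — the zones act as resistances in series.
Σ(L/K) = 404/0.776 + 354/262 + 596/2.22 = 520.6 + 1.351 + 268.5 = 790.4 d
q = ΔH / Σ(L/K) = 1.11 / 790.4 = 0.001404 m/d (same in every zone)
Zone A: v = q/n = 0.001404/0.34 = 0.004130 m/d → t_A = 404/0.004130 = 97810 d
Zone B: v = q/n = 0.001404/0.17 = 0.008260 m/d → t_B = 354/0.008260 = 42850 d
Zone C: v = q/n = 0.001404/0.11 = 0.01277 m/d → t_C = 596/0.01277 = 46690 d
Total t = 97810 + 42850 + 46690 = 187400 d
   = 187400 / 365 = 513 yr

513 years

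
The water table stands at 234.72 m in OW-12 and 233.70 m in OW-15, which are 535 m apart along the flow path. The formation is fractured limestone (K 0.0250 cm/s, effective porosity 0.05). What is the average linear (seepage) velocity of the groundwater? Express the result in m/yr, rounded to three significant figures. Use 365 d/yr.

Hydraulic gradient i = (234.72 − 233.70) / 535 = 1.02 / 535 = 0.001907
K = 0.0250 cm/s × 864 = 21.60 m/d
Specific discharge q = 21.60 × 0.001907 = 0.04118 m/d
Average linear velocity = 0.04118 / 0.05 = 0.8236 m/d
   = 0.8236 × 365 = 301 m/yr

301 m/yr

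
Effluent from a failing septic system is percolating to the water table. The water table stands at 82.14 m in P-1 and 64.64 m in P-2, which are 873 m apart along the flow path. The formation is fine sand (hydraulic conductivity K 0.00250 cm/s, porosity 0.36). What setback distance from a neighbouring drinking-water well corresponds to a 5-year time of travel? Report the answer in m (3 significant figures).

220 m

Hydraulic gradient i = (82.14 − 64.64) / 873 = 17.50 / 873 = 0.02005
K = 0.00250 cm/s × 864 = 2.160 m/d
Specific discharge q = 2.160 × 0.02005 = 0.04330 m/d
Seepage velocity v = q / n = 0.04330 / 0.36 = 0.1203 m/d
T = 5 yr × 365 = 1825 d
L = v × T = 0.1203 × 1825 = 219.5 m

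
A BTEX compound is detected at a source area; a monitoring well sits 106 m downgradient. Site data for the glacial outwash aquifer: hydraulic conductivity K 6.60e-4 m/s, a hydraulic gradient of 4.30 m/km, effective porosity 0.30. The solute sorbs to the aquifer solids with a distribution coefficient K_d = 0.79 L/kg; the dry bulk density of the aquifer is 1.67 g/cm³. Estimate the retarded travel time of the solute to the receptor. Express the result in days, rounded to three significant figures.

K = 6.60e-4 m/s × 86400 s/d = 57.02 m/d
q = Ki = 57.02 × 0.0043 = 0.2452 m/d
v_s = q/n_e = 0.2452/0.30 = 0.8173 m/d
Retardation R = 1 + ρ_b·K_d/n = 1 + 1.67×0.79/0.30 = 5.398
Contaminant velocity v_c = v/R = 0.8173/5.398 = 0.1514 m/d
t = L/v_c = 106/0.1514 = 700.0 d

700 days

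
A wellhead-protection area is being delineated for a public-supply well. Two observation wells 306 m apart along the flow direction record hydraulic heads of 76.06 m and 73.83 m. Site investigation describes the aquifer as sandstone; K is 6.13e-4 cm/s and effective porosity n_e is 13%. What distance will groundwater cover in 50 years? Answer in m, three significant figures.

Hydraulic gradient i = (76.06 − 73.83) / 306 = 2.23 / 306 = 0.007288
K = 6.13e-4 cm/s × 864 = 0.5296 m/d
Specific discharge q = 0.5296 × 0.007288 = 0.003860 m/d
Average linear velocity = 0.003860 / 0.13 = 0.02969 m/d
T = 50 yr × 365 = 18250 d
L = v × T = 0.02969 × 18250 = 541.8 m

542 m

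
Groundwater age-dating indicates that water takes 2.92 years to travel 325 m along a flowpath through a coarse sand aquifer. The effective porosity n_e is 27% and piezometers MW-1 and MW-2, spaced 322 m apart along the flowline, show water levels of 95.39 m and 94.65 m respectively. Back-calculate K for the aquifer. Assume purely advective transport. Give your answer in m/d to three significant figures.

35.8 m/d

Hydraulic gradient i = (95.39 − 94.65) / 322 = 0.74 / 322 = 0.002298
t = 2.92 years = 1066 d
v = L / t = 325 / 1066 = 0.3049 m/d
K = v · n / i = 0.3049 × 0.27 / 0.002298 = 35.8 m/d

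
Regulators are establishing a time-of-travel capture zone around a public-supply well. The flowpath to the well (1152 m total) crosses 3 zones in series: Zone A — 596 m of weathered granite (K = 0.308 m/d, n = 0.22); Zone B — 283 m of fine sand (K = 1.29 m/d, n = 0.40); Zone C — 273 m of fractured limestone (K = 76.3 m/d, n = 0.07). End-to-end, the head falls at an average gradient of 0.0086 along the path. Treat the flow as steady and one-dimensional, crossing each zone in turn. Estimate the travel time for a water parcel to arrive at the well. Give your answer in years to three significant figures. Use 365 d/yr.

157 years

Continuity: the same q passes through each zone, so ΔH = q·Σ(L_j/K_j) — the zones act as resistances in series.
Σ(L/K) = 596/0.308 + 283/1.29 + 273/76.3 = 1935 + 219.4 + 3.578 = 2158 d
K_eq = L_total / Σ(L/K) = 1152 / 2158 = 0.5338 m/d
q = K_eq · i = 0.5338 × 0.0086 = 0.004591 m/d (same in every zone)
Zone A: v = q/n = 0.004591/0.22 = 0.02087 m/d → t_A = 596/0.02087 = 28560 d
Zone B: v = q/n = 0.004591/0.40 = 0.01148 m/d → t_B = 283/0.01148 = 24660 d
Zone C: v = q/n = 0.004591/0.07 = 0.06558 m/d → t_C = 273/0.06558 = 4163 d
Total t = 28560 + 24660 + 4163 = 57380 d
   = 57380 / 365 = 157 yr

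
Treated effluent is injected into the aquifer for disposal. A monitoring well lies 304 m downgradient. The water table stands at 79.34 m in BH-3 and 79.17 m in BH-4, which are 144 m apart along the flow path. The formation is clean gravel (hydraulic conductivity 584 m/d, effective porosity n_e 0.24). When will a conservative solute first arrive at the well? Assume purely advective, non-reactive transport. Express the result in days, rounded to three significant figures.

Hydraulic gradient i = (79.34 − 79.17) / 144 = 0.17 / 144 = 0.001181
Specific discharge q = 584 × 0.001181 = 0.6894 m/d
Seepage velocity v = q / n = 0.6894 / 0.24 = 2.873 m/d
t = L / v = 304 / 2.873 = 105.8 d

106 days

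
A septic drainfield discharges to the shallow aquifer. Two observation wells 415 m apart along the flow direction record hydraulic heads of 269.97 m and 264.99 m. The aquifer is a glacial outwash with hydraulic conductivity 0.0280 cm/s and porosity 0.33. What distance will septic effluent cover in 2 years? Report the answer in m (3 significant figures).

Hydraulic gradient i = (269.97 − 264.99) / 415 = 4.98 / 415 = 0.01200
K = 0.0280 cm/s × 864 = 24.19 m/d
Darcy flux q = K·i = 24.19 × 0.01200 = 0.2903 m/d
v = Ki/n = 24.19·0.01200/0.33 = 0.8797 m/d
T = 2 yr × 365 = 730 d
L = v × T = 0.8797 × 730 = 642.2 m

642 m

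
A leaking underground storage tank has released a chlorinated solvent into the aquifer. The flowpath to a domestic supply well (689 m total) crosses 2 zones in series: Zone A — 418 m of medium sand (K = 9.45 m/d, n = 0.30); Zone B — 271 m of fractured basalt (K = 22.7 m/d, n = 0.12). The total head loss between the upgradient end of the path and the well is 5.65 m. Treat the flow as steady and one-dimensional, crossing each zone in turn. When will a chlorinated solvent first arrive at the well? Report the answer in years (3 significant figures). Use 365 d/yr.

Continuity: the same q passes through each zone, so ΔH = q·Σ(L_j/K_j) — the zones act as resistances in series.
Σ(L/K) = 418/9.45 + 271/22.7 = 44.23 + 11.94 = 56.17 d
q = ΔH / Σ(L/K) = 5.65 / 56.17 = 0.1006 m/d (same in every zone)
Zone A: v = q/n = 0.1006/0.30 = 0.3353 m/d → t_A = 418/0.3353 = 1247 d
Zone B: v = q/n = 0.1006/0.12 = 0.8382 m/d → t_B = 271/0.8382 = 323.3 d
Total t = 1247 + 323.3 = 1570 d
   = 1570 / 365 = 4.30 yr

4.30 years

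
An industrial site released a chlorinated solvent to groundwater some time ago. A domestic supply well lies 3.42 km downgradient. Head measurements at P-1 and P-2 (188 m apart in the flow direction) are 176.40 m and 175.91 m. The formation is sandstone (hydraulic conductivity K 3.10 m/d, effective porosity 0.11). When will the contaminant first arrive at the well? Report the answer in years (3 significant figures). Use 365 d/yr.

Hydraulic gradient i = (176.40 − 175.91) / 188 = 0.49 / 188 = 0.002606
Specific discharge q = 3.10 × 0.002606 = 0.008080 m/d
v_s = q/n_e = 0.008080/0.11 = 0.07345 m/d
L = 3.42 km = 3420 m
t = L / v = 3420 / 0.07345 = 46560 d
   = 46560 / 365 = 128 yr

128 years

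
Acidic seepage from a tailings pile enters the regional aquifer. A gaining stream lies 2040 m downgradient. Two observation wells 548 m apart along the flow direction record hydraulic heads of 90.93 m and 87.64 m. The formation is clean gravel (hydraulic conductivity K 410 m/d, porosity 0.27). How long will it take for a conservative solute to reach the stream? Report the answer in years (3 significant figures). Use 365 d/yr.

0.613 years

Hydraulic gradient i = (90.93 − 87.64) / 548 = 3.29 / 548 = 0.006004
Specific discharge q = 410 × 0.006004 = 2.461 m/d
v = Ki/n = 410·0.006004/0.27 = 9.117 m/d
t = L / v = 2040 / 9.117 = 223.8 d
   = 223.8 / 365 = 0.613 yr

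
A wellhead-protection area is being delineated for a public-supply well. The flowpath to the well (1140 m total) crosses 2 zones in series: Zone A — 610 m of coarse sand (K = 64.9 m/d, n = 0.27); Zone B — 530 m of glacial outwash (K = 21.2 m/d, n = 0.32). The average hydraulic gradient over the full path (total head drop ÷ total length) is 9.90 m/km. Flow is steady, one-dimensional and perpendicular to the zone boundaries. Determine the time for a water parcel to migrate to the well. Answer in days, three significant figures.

1020 days

Steady 1-D flow in series ⇒ the Darcy flux q is identical in every zone and the zone head losses add (resistances L/K in series).
Σ(L/K) = 610/64.9 + 530/21.2 = 9.399 + 25.00 = 34.40 d
K_eq = L_total / Σ(L/K) = 1140 / 34.40 = 33.14 m/d
q = K_eq · i = 33.14 × 0.0099 = 0.3281 m/d (same in every zone)
Zone A: v = q/n = 0.3281/0.27 = 1.215 m/d → t_A = 610/1.215 = 502.0 d
Zone B: v = q/n = 0.3281/0.32 = 1.025 m/d → t_B = 530/1.025 = 516.9 d
Total t = 502.0 + 516.9 = 1019 d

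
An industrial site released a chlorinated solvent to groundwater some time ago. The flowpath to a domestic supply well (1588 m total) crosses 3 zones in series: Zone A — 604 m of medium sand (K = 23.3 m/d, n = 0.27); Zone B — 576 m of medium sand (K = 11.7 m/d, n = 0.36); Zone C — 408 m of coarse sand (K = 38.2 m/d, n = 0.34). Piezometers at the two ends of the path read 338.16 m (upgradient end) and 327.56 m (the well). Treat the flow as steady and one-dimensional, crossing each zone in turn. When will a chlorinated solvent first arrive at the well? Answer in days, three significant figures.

Total head drop ΔH = 338.16 − 327.56 = 10.60 m
Steady 1-D flow in series ⇒ the Darcy flux q is identical in every zone and the zone head losses add (resistances L/K in series).
Σ(L/K) = 604/23.3 + 576/11.7 + 408/38.2 = 25.92 + 49.23 + 10.68 = 85.83 d
q = ΔH / Σ(L/K) = 10.60 / 85.83 = 0.1235 m/d (same in every zone)
Zone A: v = q/n = 0.1235/0.27 = 0.4574 m/d → t_A = 604/0.4574 = 1321 d
Zone B: v = q/n = 0.1235/0.36 = 0.3430 m/d → t_B = 576/0.3430 = 1679 d
Zone C: v = q/n = 0.1235/0.34 = 0.3632 m/d → t_C = 408/0.3632 = 1123 d
Total t = 1321 + 1679 + 1123 = 4123 d

4120 days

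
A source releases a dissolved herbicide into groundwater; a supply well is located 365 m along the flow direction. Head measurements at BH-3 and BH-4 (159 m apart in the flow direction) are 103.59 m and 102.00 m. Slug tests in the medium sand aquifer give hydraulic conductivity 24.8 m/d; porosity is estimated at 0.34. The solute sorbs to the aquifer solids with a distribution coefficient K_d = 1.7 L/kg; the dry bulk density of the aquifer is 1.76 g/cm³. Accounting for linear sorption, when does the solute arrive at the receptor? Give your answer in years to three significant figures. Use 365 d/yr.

13.4 years

Hydraulic gradient i = (103.59 − 102.00) / 159 = 1.59 / 159 = 0.01000
Specific discharge q = 24.8 × 0.01000 = 0.2480 m/d
v = Ki/n = 24.8·0.01000/0.34 = 0.7294 m/d
Retardation R = 1 + ρ_b·K_d/n = 1 + 1.76×1.7/0.34 = 9.800
Contaminant velocity v_c = v/R = 0.7294/9.800 = 0.07443 m/d
t = L/v_c = 365/0.07443 = 4904 d
   = 4904/365 = 13.4 yr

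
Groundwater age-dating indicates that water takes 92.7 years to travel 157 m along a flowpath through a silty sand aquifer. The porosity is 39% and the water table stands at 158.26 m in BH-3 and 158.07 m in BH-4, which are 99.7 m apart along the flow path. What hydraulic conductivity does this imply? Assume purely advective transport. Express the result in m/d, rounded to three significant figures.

0.950 m/d

Hydraulic gradient i = (158.26 − 158.07) / 99.7 = 0.19 / 99.7 = 0.001906
t = 92.7 years = 33840 d
v = L / t = 157 / 33840 = 0.004640 m/d
K = v · n / i = 0.004640 × 0.39 / 0.001906 = 0.950 m/d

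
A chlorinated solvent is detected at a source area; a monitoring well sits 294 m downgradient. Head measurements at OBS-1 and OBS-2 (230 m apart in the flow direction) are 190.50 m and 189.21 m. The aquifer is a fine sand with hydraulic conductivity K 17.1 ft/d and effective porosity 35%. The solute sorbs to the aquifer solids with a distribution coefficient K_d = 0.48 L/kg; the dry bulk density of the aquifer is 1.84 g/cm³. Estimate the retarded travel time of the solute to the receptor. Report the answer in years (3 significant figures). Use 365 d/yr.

34.0 years

Hydraulic gradient i = (190.50 − 189.21) / 230 = 1.29 / 230 = 0.005609
K = 17.1 ft/d × 0.3048 = 5.212 m/d
Specific discharge q = 5.212 × 0.005609 = 0.02923 m/d
v_s = q/n_e = 0.02923/0.35 = 0.08352 m/d
Retardation R = 1 + ρ_b·K_d/n = 1 + 1.84×0.48/0.35 = 3.523
Contaminant velocity v_c = v/R = 0.08352/3.523 = 0.02370 m/d
t = L/v_c = 294/0.02370 = 12400 d
   = 12400/365 = 34.0 yr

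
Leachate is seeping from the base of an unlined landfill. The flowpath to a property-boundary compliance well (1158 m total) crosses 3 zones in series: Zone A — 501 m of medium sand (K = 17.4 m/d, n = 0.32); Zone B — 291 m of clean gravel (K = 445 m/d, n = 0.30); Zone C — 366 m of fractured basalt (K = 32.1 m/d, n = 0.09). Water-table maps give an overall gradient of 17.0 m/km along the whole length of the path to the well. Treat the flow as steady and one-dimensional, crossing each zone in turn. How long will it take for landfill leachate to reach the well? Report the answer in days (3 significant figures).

Continuity: the same q passes through each zone, so ΔH = q·Σ(L_j/K_j) — the zones act as resistances in series.
Σ(L/K) = 501/17.4 + 291/445 + 366/32.1 = 28.79 + 0.6539 + 11.40 = 40.85 d
K_eq = L_total / Σ(L/K) = 1158 / 40.85 = 28.35 m/d
q = K_eq · i = 28.35 × 0.017 = 0.4819 m/d (same in every zone)
Zone A: v = q/n = 0.4819/0.32 = 1.506 m/d → t_A = 501/1.506 = 332.7 d
Zone B: v = q/n = 0.4819/0.30 = 1.606 m/d → t_B = 291/1.606 = 181.1 d
Zone C: v = q/n = 0.4819/0.09 = 5.355 m/d → t_C = 366/5.355 = 68.35 d
Total t = 332.7 + 181.1 + 68.35 = 582.2 d

582 days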